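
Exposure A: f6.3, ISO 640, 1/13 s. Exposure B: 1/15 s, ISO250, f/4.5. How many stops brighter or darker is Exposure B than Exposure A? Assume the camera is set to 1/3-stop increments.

Aperture: f/6.3 → f/5.6 → f/5 → f/4.5 — 1 stop larger aperture (brighter).
Shutter speed: 1/13 → 1/15 — 1/3 stop shorter (darker).
ISO: 640 → 500 → 400 → 320 → 250 — 1 1/3 stops lower (darker).
Net: +1 −1/3 −1 1/3 = −2/3 stops.

2/3 stop darker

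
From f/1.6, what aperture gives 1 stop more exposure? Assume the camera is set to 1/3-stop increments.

Aperture: f/1.6 → f/1.4 → f/1.2 → f/1.1 — 1 stop larger aperture (brighter).

f/1.1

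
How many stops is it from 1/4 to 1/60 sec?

1/4 → 1/8 → 1/15 → 1/30 → 1/60 — count the steps: 4 stops.

4 stops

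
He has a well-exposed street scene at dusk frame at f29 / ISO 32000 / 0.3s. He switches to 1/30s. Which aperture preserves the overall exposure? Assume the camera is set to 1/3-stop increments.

Shutter speed: 0.3 → 1/4 → 1/5 → 1/6 → 1/8 → 1/10 → 1/13 → 1/15 → 1/20 → 1/25 → 1/30 — 3 1/3 stops faster (darker).
Need 3 1/3 stops brighter from the aperture: f/29 → f/25 → f/22 → f/20 → f/18 → f/16 → f/14 → f/13 → f/11 → f/10 → f/9.

f/9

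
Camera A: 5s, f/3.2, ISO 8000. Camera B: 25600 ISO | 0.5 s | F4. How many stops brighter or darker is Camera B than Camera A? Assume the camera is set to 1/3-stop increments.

2 1/3 stops darker

Aperture: f/3.2 → f/3.5 → f/4 — 2/3 stop smaller aperture (darker).
Shutter speed: 5 → 4 → 3.2 → 2.5 → 2 → 1.6 → 1.3 → 1 → 0.8 → 0.6 → 0.5 — 3 1/3 stops faster (darker).
ISO: 8000 → 10000 → 12800 → 16000 → 20000 → 25600 — 1 2/3 stops higher (brighter).
Net: −2/3 −3 1/3 +1 2/3 = −2 1/3 stops.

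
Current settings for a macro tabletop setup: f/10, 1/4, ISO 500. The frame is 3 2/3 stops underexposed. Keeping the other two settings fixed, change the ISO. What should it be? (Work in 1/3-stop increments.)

ISO 6400

Underexposed by 3 2/3 stops → need 3 2/3 stops brighter.
ISO: 500 → 640 → 800 → 1000 → 1250 → 1600 → 2000 → 2500 → 3200 → 4000 → 5000 → 6400.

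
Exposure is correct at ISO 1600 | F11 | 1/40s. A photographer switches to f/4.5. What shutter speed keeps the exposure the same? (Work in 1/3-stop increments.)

Aperture: f/11 → f/10 → f/9 → f/8 → f/7.1 → f/6.3 → f/5.6 → f/5 → f/4.5 — 2 2/3 stops wider (brighter).
Need 2 2/3 stops darker from the shutter speed: 1/40 → 1/50 → 1/60 → 1/80 → 1/100 → 1/125 → 1/160 → 1/200 → 1/250.

1/250s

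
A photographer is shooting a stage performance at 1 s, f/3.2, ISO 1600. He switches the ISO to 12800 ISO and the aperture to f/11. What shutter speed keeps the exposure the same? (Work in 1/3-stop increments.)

1.6 s

ISO: 1600 → 2000 → 2500 → 3200 → 4000 → 5000 → 6400 → 8000 → 10000 → 12800 — 3 stops raised (brighter).
Aperture: f/3.2 → f/3.5 → f/4 → f/4.5 → f/5 → f/5.6 → f/6.3 → f/7.1 → f/8 → f/9 → f/10 → f/11 — 3 2/3 stops narrower (darker).
Net change so far: 2/3 stop darker. Offset with the shutter speed: 1 → 1.3 → 1.6.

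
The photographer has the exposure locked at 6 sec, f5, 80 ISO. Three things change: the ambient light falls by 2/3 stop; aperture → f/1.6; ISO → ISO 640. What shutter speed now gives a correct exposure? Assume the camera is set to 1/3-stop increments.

Scene light: 2/3 stop darker.
Aperture: f/5 → f/4.5 → f/4 → f/3.5 → f/3.2 → f/2.8 → f/2.5 → f/2.2 → f/2 → f/1.8 → f/1.6 — 3 1/3 stops wider (brighter).
ISO: 80 → 100 → 125 → 160 → 200 → 250 → 320 → 400 → 500 → 640 — 3 stops raised (brighter).
Net so far: 5 2/3 stops brighter. Shutter speed: 6 → 5 → 4 → 3.2 → 2.5 → 2 → 1.6 → 1.3 → 1 → 0.8 → 0.6 → 0.5 → 0.4 → 0.3 → 1/4 → 1/5 → 1/6 → 1/8.

1/8s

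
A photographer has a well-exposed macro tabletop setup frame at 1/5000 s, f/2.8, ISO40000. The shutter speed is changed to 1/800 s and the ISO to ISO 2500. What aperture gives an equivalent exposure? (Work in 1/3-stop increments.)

Shutter speed: 1/5000 → 1/4000 → 1/3200 → 1/2500 → 1/2000 → 1/1600 → 1/1250 → 1/1000 → 1/800 — 2 2/3 stops longer (brighter).
ISO: 40000 → 32000 → 25600 → 20000 → 16000 → 12800 → 10000 → 8000 → 6400 → 5000 → 4000 → 3200 → 2500 — 4 stops dropped (darker).
Net change so far: 1 1/3 stops darker. Offset with the aperture: f/2.8 → f/2.5 → f/2.2 → f/2 → f/1.8.

f/1.8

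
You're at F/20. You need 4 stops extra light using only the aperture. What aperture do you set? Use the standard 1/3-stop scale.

f/5

Aperture: f/20 → f/18 → f/16 → f/14 → f/13 → f/11 → f/10 → f/9 → f/8 → f/7.1 → f/6.3 → f/5.6 → f/5 — 4 stops larger aperture (brighter).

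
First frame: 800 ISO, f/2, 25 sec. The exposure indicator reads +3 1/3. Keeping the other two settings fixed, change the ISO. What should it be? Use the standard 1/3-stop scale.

ISO 80

Overexposed by 3 1/3 stops → need 3 1/3 stops darker.
ISO: 800 → 640 → 500 → 400 → 320 → 250 → 200 → 160 → 125 → 100 → 80.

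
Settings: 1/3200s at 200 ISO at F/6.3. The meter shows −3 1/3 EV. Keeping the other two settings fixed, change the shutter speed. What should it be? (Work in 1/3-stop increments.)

Underexposed by 3 1/3 stops → need 3 1/3 stops brighter.
Shutter speed: 1/3200 → 1/2500 → 1/2000 → 1/1600 → 1/1250 → 1/1000 → 1/800 → 1/640 → 1/500 → 1/400 → 1/320.

1/320s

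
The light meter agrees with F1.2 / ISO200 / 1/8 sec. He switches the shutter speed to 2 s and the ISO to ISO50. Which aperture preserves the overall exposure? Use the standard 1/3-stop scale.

f/2.5

Shutter speed: 1/8 → 1/6 → 1/5 → 1/4 → 0.3 → 0.4 → 0.5 → 0.6 → 0.8 → 1 → 1.3 → 1.6 → 2 — 4 stops longer (brighter).
ISO: 200 → 160 → 125 → 100 → 80 → 64 → 50 — 2 stops dropped (darker).
Net change so far: 2 stops brighter. Offset with the aperture: f/1.2 → f/1.4 → f/1.6 → f/1.8 → f/2 → f/2.2 → f/2.5.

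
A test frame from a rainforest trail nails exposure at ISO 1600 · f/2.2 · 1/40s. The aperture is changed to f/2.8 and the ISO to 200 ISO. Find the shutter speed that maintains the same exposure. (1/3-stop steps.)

Aperture: f/2.2 → f/2.5 → f/2.8 — 2/3 stop smaller aperture (darker).
ISO: 1600 → 1250 → 1000 → 800 → 640 → 500 → 400 → 320 → 250 → 200 — 3 stops lower (darker).
Net change so far: 3 2/3 stops darker. Offset with the shutter speed: 1/40 → 1/30 → 1/25 → 1/20 → 1/15 → 1/13 → 1/10 → 1/8 → 1/6 → 1/5 → 1/4 → 0.3.

0.3 s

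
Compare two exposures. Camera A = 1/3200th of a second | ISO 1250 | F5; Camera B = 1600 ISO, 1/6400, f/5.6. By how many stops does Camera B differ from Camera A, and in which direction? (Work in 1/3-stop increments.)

Aperture: f/5 → f/5.6 — 1/3 stop stopped down (darker).
Shutter speed: 1/3200 → 1/4000 → 1/5000 → 1/6400 — 1 stop shorter (darker).
ISO: 1250 → 1600 — 1/3 stop raised (brighter).
Net: −1/3 −1 +1/3 = −1 stop.

1 stop darker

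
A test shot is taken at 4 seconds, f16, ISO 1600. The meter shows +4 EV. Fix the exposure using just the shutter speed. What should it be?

Overexposed by 4 stops → need 4 stops darker.
Shutter speed: 4 → 2 → 1 → 1/2 → 1/4.

1/4s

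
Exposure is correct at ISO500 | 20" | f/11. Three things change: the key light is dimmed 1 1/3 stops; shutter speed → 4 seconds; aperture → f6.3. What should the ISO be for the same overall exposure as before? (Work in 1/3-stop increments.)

Scene light: 1 1/3 stops darker.
Shutter speed: 20 → 15 → 13 → 10 → 8 → 6 → 5 → 4 — 2 1/3 stops shorter (darker).
Aperture: f/11 → f/10 → f/9 → f/8 → f/7.1 → f/6.3 — 1 2/3 stops larger aperture (brighter).
Net so far: 2 stops darker. ISO: 500 → 640 → 800 → 1000 → 1250 → 1600 → 2000.

ISO 2000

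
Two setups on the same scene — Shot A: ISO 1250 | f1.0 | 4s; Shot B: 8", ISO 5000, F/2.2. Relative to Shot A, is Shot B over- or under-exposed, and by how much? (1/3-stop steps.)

2/3 stop brighter

Aperture: f/1.0 → f/1.1 → f/1.2 → f/1.4 → f/1.6 → f/1.8 → f/2 → f/2.2 — 2 1/3 stops narrower (darker).
Shutter speed: 4 → 5 → 6 → 8 — 1 stop slower (brighter).
ISO: 1250 → 1600 → 2000 → 2500 → 3200 → 4000 → 5000 — 2 stops raised (brighter).
Net: −2 1/3 +1 +2 = +2/3 stops.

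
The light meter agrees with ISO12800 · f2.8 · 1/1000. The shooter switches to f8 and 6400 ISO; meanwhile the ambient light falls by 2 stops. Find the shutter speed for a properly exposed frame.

1/15s

Scene light: 2 stops darker.
Aperture: f/2.8 → f/4 → f/5.6 → f/8 — 3 stops smaller aperture (darker).
ISO: 12800 → 6400 — 1 stop dropped (darker).
Net so far: 6 stops darker. Shutter speed: 1/1000 → 1/500 → 1/250 → 1/125 → 1/60 → 1/30 → 1/15.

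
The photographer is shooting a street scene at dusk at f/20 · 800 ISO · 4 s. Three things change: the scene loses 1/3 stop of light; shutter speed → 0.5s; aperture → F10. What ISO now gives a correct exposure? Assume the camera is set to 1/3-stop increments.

ISO 2000

Scene light: 1/3 stop darker.
Shutter speed: 4 → 3.2 → 2.5 → 2 → 1.6 → 1.3 → 1 → 0.8 → 0.6 → 0.5 — 3 stops faster (darker).
Aperture: f/20 → f/18 → f/16 → f/14 → f/13 → f/11 → f/10 — 2 stops wider (brighter).
Net so far: 1 1/3 stops darker. ISO: 800 → 1000 → 1250 → 1600 → 2000.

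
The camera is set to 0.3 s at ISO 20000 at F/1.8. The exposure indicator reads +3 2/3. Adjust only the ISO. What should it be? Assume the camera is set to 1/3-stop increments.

ISO 1600

Overexposed by 3 2/3 stops → need 3 2/3 stops darker.
ISO: 20000 → 16000 → 12800 → 10000 → 8000 → 6400 → 5000 → 4000 → 3200 → 2500 → 2000 → 1600.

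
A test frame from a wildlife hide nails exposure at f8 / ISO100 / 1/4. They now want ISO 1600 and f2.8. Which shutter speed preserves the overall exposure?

ISO: 100 → 200 → 400 → 800 → 1600 — 4 stops raised (brighter).
Aperture: f/8 → f/5.6 → f/4 → f/2.8 — 3 stops wider (brighter).
Net change so far: 7 stops brighter. Offset with the shutter speed: 1/4 → 1/8 → 1/15 → 1/30 → 1/60 → 1/125 → 1/250 → 1/500.

1/500s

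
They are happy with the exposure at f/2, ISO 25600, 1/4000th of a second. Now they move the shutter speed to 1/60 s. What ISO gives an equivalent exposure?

ISO 400

Shutter speed: 1/4000 → 1/2000 → 1/1000 → 1/500 → 1/250 → 1/125 → 1/60 — 6 stops longer (brighter).
Need 6 stops darker from the ISO: 25600 → 12800 → 6400 → 3200 → 1600 → 800 → 400.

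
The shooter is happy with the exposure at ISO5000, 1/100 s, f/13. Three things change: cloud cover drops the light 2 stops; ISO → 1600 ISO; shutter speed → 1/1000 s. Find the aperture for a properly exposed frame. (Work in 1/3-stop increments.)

f/1.1

Scene light: 2 stops darker.
ISO: 5000 → 4000 → 3200 → 2500 → 2000 → 1600 — 1 2/3 stops dropped (darker).
Shutter speed: 1/100 → 1/125 → 1/160 → 1/200 → 1/250 → 1/320 → 1/400 → 1/500 → 1/640 → 1/800 → 1/1000 — 3 1/3 stops shorter (darker).
Net so far: 7 stops darker. Aperture: f/13 → f/11 → f/10 → f/9 → f/8 → f/7.1 → f/6.3 → f/5.6 → f/5 → f/4.5 → f/4 → f/3.5 → f/3.2 → f/2.8 → f/2.5 → f/2.2 → f/2 → f/1.8 → f/1.6 → f/1.4 → f/1.2 → f/1.1.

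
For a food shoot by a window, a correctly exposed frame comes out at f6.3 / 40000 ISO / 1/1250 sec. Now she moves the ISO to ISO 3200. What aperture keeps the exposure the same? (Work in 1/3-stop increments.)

f/1.8

ISO: 40000 → 32000 → 25600 → 20000 → 16000 → 12800 → 10000 → 8000 → 6400 → 5000 → 4000 → 3200 — 3 2/3 stops lower (darker).
Need 3 2/3 stops brighter from the aperture: f/6.3 → f/5.6 → f/5 → f/4.5 → f/4 → f/3.5 → f/3.2 → f/2.8 → f/2.5 → f/2.2 → f/2 → f/1.8.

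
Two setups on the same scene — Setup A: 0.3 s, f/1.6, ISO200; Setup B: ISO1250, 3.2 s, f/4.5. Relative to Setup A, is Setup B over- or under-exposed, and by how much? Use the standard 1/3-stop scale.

Aperture: f/1.6 → f/1.8 → f/2 → f/2.2 → f/2.5 → f/2.8 → f/3.2 → f/3.5 → f/4 → f/4.5 — 3 stops narrower (darker).
Shutter speed: 0.3 → 0.4 → 0.5 → 0.6 → 0.8 → 1 → 1.3 → 1.6 → 2 → 2.5 → 3.2 — 3 1/3 stops slower (brighter).
ISO: 200 → 250 → 320 → 400 → 500 → 640 → 800 → 1000 → 1250 — 2 2/3 stops raised (brighter).
Net: −3 +3 1/3 +2 2/3 = +3 stops.

3 stops brighter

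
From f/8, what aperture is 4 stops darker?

f/32

Aperture: f/8 → f/11 → f/16 → f/22 → f/32 — 4 stops stopped down (darker).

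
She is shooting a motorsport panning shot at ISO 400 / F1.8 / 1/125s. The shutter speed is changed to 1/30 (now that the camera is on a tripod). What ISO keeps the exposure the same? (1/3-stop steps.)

Shutter speed: 1/125 → 1/100 → 1/80 → 1/60 → 1/50 → 1/40 → 1/30 — 2 stops longer (brighter).
Need 2 stops darker from the ISO: 400 → 320 → 250 → 200 → 160 → 125 → 100.

ISO 100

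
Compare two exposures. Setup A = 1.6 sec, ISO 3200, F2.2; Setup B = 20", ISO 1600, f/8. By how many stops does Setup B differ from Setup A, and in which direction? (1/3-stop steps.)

Aperture: f/2.2 → f/2.5 → f/2.8 → f/3.2 → f/3.5 → f/4 → f/4.5 → f/5 → f/5.6 → f/6.3 → f/7.1 → f/8 — 3 2/3 stops stopped down (darker).
Shutter speed: 1.6 → 2 → 2.5 → 3.2 → 4 → 5 → 6 → 8 → 10 → 13 → 15 → 20 — 3 2/3 stops slower (brighter).
ISO: 3200 → 2500 → 2000 → 1600 — 1 stop dropped (darker).
Net: −3 2/3 +3 2/3 −1 = −1 stop.

1 stop darker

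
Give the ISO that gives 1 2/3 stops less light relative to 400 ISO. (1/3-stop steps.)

ISO 125

ISO: 400 → 320 → 250 → 200 → 160 → 125 — 1 2/3 stops dropped (darker).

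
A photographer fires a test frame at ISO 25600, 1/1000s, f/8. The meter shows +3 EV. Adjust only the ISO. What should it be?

Overexposed by 3 stops → need 3 stops darker.
ISO: 25600 → 12800 → 6400 → 3200.

ISO 3200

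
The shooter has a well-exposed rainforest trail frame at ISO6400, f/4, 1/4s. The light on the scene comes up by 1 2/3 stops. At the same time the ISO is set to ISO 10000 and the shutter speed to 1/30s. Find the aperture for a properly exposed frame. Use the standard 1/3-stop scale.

Scene light: 1 2/3 stops brighter.
ISO: 6400 → 8000 → 10000 — 2/3 stop raised (brighter).
Shutter speed: 1/4 → 1/5 → 1/6 → 1/8 → 1/10 → 1/13 → 1/15 → 1/20 → 1/25 → 1/30 — 3 stops shorter (darker).
Net so far: 2/3 stop darker. Aperture: f/4 → f/3.5 → f/3.2.

f/3.2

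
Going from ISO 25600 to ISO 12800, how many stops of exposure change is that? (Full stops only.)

25600 → 12800 — count the steps: 1 stop.

1 stop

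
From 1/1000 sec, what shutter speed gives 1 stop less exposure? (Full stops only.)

Shutter speed: 1/1000 → 1/2000 — 1 stop faster (darker).

1/2000s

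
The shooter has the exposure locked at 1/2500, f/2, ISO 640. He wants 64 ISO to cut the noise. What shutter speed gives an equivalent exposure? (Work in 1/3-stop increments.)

ISO: 640 → 500 → 400 → 320 → 250 → 200 → 160 → 125 → 100 → 80 → 64 — 3 1/3 stops dropped (darker).
Need 3 1/3 stops brighter from the shutter speed: 1/2500 → 1/2000 → 1/1600 → 1/1250 → 1/1000 → 1/800 → 1/640 → 1/500 → 1/400 → 1/320 → 1/250.

1/250s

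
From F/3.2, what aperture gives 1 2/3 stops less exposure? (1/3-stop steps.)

Aperture: f/3.2 → f/3.5 → f/4 → f/4.5 → f/5 → f/5.6 — 1 2/3 stops stopped down (darker).

f/5.6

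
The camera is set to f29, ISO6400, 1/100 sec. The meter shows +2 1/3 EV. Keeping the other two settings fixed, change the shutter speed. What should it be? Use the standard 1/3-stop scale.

Overexposed by 2 1/3 stops → need 2 1/3 stops darker.
Shutter speed: 1/100 → 1/125 → 1/160 → 1/200 → 1/250 → 1/320 → 1/400 → 1/500.

1/500s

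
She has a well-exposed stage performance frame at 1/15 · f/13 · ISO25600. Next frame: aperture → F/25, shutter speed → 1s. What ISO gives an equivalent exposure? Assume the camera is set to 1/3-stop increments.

ISO 6400

Aperture: f/13 → f/14 → f/16 → f/18 → f/20 → f/22 → f/25 — 2 stops narrower (darker).
Shutter speed: 1/15 → 1/13 → 1/10 → 1/8 → 1/6 → 1/5 → 1/4 → 0.3 → 0.4 → 0.5 → 0.6 → 0.8 → 1 — 4 stops slower (brighter).
Net change so far: 2 stops brighter. Offset with the ISO: 25600 → 20000 → 16000 → 12800 → 10000 → 8000 → 6400.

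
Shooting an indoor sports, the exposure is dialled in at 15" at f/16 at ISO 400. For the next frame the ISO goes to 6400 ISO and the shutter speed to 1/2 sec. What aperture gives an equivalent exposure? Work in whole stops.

f/11

ISO: 400 → 800 → 1600 → 3200 → 6400 — 4 stops higher (brighter).
Shutter speed: 15 → 8 → 4 → 2 → 1 → 1/2 — 5 stops shorter (darker).
Net change so far: 1 stop darker. Offset with the aperture: f/16 → f/11.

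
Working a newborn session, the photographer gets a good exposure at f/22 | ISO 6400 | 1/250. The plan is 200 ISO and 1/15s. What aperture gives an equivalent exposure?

ISO: 6400 → 3200 → 1600 → 800 → 400 → 200 — 5 stops dropped (darker).
Shutter speed: 1/250 → 1/125 → 1/60 → 1/30 → 1/15 — 4 stops slower (brighter).
Net change so far: 1 stop darker. Offset with the aperture: f/22 → f/16.

f/16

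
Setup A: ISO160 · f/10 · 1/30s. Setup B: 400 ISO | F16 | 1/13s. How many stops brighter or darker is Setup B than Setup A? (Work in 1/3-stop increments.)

1 1/3 stops brighter

Aperture: f/10 → f/11 → f/13 → f/14 → f/16 — 1 1/3 stops smaller aperture (darker).
Shutter speed: 1/30 → 1/25 → 1/20 → 1/15 → 1/13 — 1 1/3 stops longer (brighter).
ISO: 160 → 200 → 250 → 320 → 400 — 1 1/3 stops raised (brighter).
Net: −1 1/3 +1 1/3 +1 1/3 = +1 1/3 stops.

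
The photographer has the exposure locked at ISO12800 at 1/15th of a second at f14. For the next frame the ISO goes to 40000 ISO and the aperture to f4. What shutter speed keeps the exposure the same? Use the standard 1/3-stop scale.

ISO: 12800 → 16000 → 20000 → 25600 → 32000 → 40000 — 1 2/3 stops higher (brighter).
Aperture: f/14 → f/13 → f/11 → f/10 → f/9 → f/8 → f/7.1 → f/6.3 → f/5.6 → f/5 → f/4.5 → f/4 — 3 2/3 stops wider (brighter).
Net change so far: 5 1/3 stops brighter. Offset with the shutter speed: 1/15 → 1/20 → 1/25 → 1/30 → 1/40 → 1/50 → 1/60 → 1/80 → 1/100 → 1/125 → 1/160 → 1/200 → 1/250 → 1/320 → 1/400 → 1/500 → 1/640.

1/640s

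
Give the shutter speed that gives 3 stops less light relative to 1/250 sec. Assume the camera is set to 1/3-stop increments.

1/2000s

Shutter speed: 1/250 → 1/320 → 1/400 → 1/500 → 1/640 → 1/800 → 1/1000 → 1/1250 → 1/1600 → 1/2000 — 3 stops faster (darker).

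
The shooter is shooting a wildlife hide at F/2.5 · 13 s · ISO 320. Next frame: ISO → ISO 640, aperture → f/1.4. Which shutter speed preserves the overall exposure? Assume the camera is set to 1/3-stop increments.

ISO: 320 → 400 → 500 → 640 — 1 stop raised (brighter).
Aperture: f/2.5 → f/2.2 → f/2 → f/1.8 → f/1.6 → f/1.4 — 1 2/3 stops wider (brighter).
Net change so far: 2 2/3 stops brighter. Offset with the shutter speed: 13 → 10 → 8 → 6 → 5 → 4 → 3.2 → 2.5 → 2.

2 s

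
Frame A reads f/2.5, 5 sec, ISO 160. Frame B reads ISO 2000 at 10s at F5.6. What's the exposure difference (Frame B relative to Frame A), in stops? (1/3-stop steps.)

2 1/3 stops brighter

Aperture: f/2.5 → f/2.8 → f/3.2 → f/3.5 → f/4 → f/4.5 → f/5 → f/5.6 — 2 1/3 stops smaller aperture (darker).
Shutter speed: 5 → 6 → 8 → 10 — 1 stop longer (brighter).
ISO: 160 → 200 → 250 → 320 → 400 → 500 → 640 → 800 → 1000 → 1250 → 1600 → 2000 — 3 2/3 stops higher (brighter).
Net: −2 1/3 +1 +3 2/3 = +2 1/3 stops.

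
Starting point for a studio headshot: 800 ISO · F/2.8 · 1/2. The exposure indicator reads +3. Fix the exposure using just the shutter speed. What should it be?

Overexposed by 3 stops → need 3 stops darker.
Shutter speed: 1/2 → 1/4 → 1/8 → 1/15.

1/15s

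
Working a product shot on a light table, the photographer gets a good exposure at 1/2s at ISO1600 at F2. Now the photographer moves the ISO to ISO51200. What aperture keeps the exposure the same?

f/11

ISO: 1600 → 3200 → 6400 → 12800 → 25600 → 51200 — 5 stops higher (brighter).
Need 5 stops darker from the aperture: f/2 → f/2.8 → f/4 → f/5.6 → f/8 → f/11.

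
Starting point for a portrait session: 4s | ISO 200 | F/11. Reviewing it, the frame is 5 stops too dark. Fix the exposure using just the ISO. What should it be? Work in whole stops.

Underexposed by 5 stops → need 5 stops brighter.
ISO: 200 → 400 → 800 → 1600 → 3200 → 6400.

ISO 6400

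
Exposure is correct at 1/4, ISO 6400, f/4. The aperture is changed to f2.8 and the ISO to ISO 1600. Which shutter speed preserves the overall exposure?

Aperture: f/4 → f/2.8 — 1 stop opened up (brighter).
ISO: 6400 → 3200 → 1600 — 2 stops dropped (darker).
Net change so far: 1 stop darker. Offset with the shutter speed: 1/4 → 1/2.

1/2s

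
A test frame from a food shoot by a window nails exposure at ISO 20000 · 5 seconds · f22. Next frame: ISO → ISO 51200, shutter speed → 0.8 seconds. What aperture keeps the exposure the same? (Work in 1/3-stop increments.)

ISO: 20000 → 25600 → 32000 → 40000 → 51200 — 1 1/3 stops raised (brighter).
Shutter speed: 5 → 4 → 3.2 → 2.5 → 2 → 1.6 → 1.3 → 1 → 0.8 — 2 2/3 stops shorter (darker).
Net change so far: 1 1/3 stops darker. Offset with the aperture: f/22 → f/20 → f/18 → f/16 → f/14.

f/14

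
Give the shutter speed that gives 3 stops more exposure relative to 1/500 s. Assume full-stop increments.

Shutter speed: 1/500 → 1/250 → 1/125 → 1/60 — 3 stops slower (brighter).

1/60s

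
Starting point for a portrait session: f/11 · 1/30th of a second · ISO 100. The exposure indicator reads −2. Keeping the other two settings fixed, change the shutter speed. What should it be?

Underexposed by 2 stops → need 2 stops brighter.
Shutter speed: 1/30 → 1/15 → 1/8.

1/8s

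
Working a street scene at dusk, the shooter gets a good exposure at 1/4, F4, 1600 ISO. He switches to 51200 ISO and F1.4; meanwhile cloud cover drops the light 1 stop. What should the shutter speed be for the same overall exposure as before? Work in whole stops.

1/500s

Scene light: 1 stop darker.
ISO: 1600 → 3200 → 6400 → 12800 → 25600 → 51200 — 5 stops higher (brighter).
Aperture: f/4 → f/2.8 → f/2 → f/1.4 — 3 stops wider (brighter).
Net so far: 7 stops brighter. Shutter speed: 1/4 → 1/8 → 1/15 → 1/30 → 1/60 → 1/125 → 1/250 → 1/500.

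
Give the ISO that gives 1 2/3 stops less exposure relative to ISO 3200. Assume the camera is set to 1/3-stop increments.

ISO: 3200 → 2500 → 2000 → 1600 → 1250 → 1000 — 1 2/3 stops lower (darker).

ISO 1000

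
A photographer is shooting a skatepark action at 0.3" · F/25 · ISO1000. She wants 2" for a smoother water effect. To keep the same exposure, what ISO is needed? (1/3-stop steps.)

Shutter speed: 0.3 → 0.4 → 0.5 → 0.6 → 0.8 → 1 → 1.3 → 1.6 → 2 — 2 2/3 stops slower (brighter).
Need 2 2/3 stops darker from the ISO: 1000 → 800 → 640 → 500 → 400 → 320 → 250 → 200 → 160.

ISO 160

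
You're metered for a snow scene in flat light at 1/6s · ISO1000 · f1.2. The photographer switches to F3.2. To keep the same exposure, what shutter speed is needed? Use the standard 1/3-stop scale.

1 s

Aperture: f/1.2 → f/1.4 → f/1.6 → f/1.8 → f/2 → f/2.2 → f/2.5 → f/2.8 → f/3.2 — 2 2/3 stops smaller aperture (darker).
Need 2 2/3 stops brighter from the shutter speed: 1/6 → 1/5 → 1/4 → 0.3 → 0.4 → 0.5 → 0.6 → 0.8 → 1.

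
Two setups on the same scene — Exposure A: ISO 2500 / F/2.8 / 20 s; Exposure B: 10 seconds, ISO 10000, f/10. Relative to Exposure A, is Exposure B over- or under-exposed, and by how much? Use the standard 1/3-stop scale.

Aperture: f/2.8 → f/3.2 → f/3.5 → f/4 → f/4.5 → f/5 → f/5.6 → f/6.3 → f/7.1 → f/8 → f/9 → f/10 — 3 2/3 stops smaller aperture (darker).
Shutter speed: 20 → 15 → 13 → 10 — 1 stop shorter (darker).
ISO: 2500 → 3200 → 4000 → 5000 → 6400 → 8000 → 10000 — 2 stops raised (brighter).
Net: −3 2/3 −1 +2 = −2 2/3 stops.

2 2/3 stops darker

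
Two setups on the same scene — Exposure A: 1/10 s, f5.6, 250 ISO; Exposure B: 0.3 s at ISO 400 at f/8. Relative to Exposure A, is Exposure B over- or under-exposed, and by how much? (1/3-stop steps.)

Aperture: f/5.6 → f/6.3 → f/7.1 → f/8 — 1 stop stopped down (darker).
Shutter speed: 1/10 → 1/8 → 1/6 → 1/5 → 1/4 → 0.3 — 1 2/3 stops slower (brighter).
ISO: 250 → 320 → 400 — 2/3 stop higher (brighter).
Net: −1 +1 2/3 +2/3 = +1 1/3 stops.

1 1/3 stops brighter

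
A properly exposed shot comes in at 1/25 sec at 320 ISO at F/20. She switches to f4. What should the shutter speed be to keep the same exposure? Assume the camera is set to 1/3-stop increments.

1/640s

Aperture: f/20 → f/18 → f/16 → f/14 → f/13 → f/11 → f/10 → f/9 → f/8 → f/7.1 → f/6.3 → f/5.6 → f/5 → f/4.5 → f/4 — 4 2/3 stops opened up (brighter).
Need 4 2/3 stops darker from the shutter speed: 1/25 → 1/30 → 1/40 → 1/50 → 1/60 → 1/80 → 1/100 → 1/125 → 1/160 → 1/200 → 1/250 → 1/320 → 1/400 → 1/500 → 1/640.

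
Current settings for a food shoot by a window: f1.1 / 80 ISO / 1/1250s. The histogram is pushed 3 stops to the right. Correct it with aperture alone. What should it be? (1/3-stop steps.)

f/3.2

Overexposed by 3 stops → need 3 stops darker.
Aperture: f/1.1 → f/1.2 → f/1.4 → f/1.6 → f/1.8 → f/2 → f/2.2 → f/2.5 → f/2.8 → f/3.2.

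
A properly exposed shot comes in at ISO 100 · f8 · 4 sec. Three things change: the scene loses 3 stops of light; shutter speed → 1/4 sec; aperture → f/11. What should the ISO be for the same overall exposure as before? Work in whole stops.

ISO 25600

Scene light: 3 stops darker.
Shutter speed: 4 → 2 → 1 → 1/2 → 1/4 — 4 stops faster (darker).
Aperture: f/8 → f/11 — 1 stop narrower (darker).
Net so far: 8 stops darker. ISO: 100 → 200 → 400 → 800 → 1600 → 3200 → 6400 → 12800 → 25600.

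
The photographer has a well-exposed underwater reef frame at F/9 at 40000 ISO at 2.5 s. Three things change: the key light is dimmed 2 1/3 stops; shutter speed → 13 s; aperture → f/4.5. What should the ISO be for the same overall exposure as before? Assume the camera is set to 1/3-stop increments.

ISO 10000

Scene light: 2 1/3 stops darker.
Shutter speed: 2.5 → 3.2 → 4 → 5 → 6 → 8 → 10 → 13 — 2 1/3 stops slower (brighter).
Aperture: f/9 → f/8 → f/7.1 → f/6.3 → f/5.6 → f/5 → f/4.5 — 2 stops wider (brighter).
Net so far: 2 stops brighter. ISO: 40000 → 32000 → 25600 → 20000 → 16000 → 12800 → 10000.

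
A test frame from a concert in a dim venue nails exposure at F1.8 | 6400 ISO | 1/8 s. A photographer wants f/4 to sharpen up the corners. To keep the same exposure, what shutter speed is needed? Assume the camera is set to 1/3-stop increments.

Aperture: f/1.8 → f/2 → f/2.2 → f/2.5 → f/2.8 → f/3.2 → f/3.5 → f/4 — 2 1/3 stops narrower (darker).
Need 2 1/3 stops brighter from the shutter speed: 1/8 → 1/6 → 1/5 → 1/4 → 0.3 → 0.4 → 0.5 → 0.6.

0.6 s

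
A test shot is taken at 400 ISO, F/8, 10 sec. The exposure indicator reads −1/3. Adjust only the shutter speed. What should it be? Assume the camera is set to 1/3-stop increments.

Underexposed by 1/3 stop → need 1/3 stop brighter.
Shutter speed: 10 → 13.

13 s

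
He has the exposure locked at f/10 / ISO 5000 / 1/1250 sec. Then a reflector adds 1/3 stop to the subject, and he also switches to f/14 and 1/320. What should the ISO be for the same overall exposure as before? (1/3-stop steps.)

ISO 2000

Scene light: 1/3 stop brighter.
Aperture: f/10 → f/11 → f/13 → f/14 — 1 stop stopped down (darker).
Shutter speed: 1/1250 → 1/1000 → 1/800 → 1/640 → 1/500 → 1/400 → 1/320 — 2 stops longer (brighter).
Net so far: 1 1/3 stops brighter. ISO: 5000 → 4000 → 3200 → 2500 → 2000.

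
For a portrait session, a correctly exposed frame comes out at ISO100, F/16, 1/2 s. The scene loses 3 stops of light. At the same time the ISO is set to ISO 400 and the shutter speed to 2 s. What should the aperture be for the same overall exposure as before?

f/22

Scene light: 3 stops darker.
ISO: 100 → 200 → 400 — 2 stops higher (brighter).
Shutter speed: 1/2 → 1 → 2 — 2 stops slower (brighter).
Net so far: 1 stop brighter. Aperture: f/16 → f/22.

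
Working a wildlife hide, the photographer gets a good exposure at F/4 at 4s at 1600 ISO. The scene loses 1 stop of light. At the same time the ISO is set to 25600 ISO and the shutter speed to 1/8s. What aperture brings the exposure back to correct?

Scene light: 1 stop darker.
ISO: 1600 → 3200 → 6400 → 12800 → 25600 — 4 stops higher (brighter).
Shutter speed: 4 → 2 → 1 → 1/2 → 1/4 → 1/8 — 5 stops faster (darker).
Net so far: 2 stops darker. Aperture: f/4 → f/2.8 → f/2.

f/2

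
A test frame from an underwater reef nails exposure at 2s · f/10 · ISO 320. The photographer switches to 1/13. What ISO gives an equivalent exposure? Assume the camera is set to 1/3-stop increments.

Shutter speed: 2 → 1.6 → 1.3 → 1 → 0.8 → 0.6 → 0.5 → 0.4 → 0.3 → 1/4 → 1/5 → 1/6 → 1/8 → 1/10 → 1/13 — 4 2/3 stops shorter (darker).
Need 4 2/3 stops brighter from the ISO: 320 → 400 → 500 → 640 → 800 → 1000 → 1250 → 1600 → 2000 → 2500 → 3200 → 4000 → 5000 → 6400 → 8000.

ISO 8000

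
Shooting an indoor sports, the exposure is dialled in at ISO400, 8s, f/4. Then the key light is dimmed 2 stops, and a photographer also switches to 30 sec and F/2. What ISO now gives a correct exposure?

ISO 100

Scene light: 2 stops darker.
Shutter speed: 8 → 15 → 30 — 2 stops slower (brighter).
Aperture: f/4 → f/2.8 → f/2 — 2 stops opened up (brighter).
Net so far: 2 stops brighter. ISO: 400 → 200 → 100.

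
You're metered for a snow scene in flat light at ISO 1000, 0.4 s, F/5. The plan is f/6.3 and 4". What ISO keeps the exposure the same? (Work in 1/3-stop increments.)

Aperture: f/5 → f/5.6 → f/6.3 — 2/3 stop stopped down (darker).
Shutter speed: 0.4 → 0.5 → 0.6 → 0.8 → 1 → 1.3 → 1.6 → 2 → 2.5 → 3.2 → 4 — 3 1/3 stops slower (brighter).
Net change so far: 2 2/3 stops brighter. Offset with the ISO: 1000 → 800 → 640 → 500 → 400 → 320 → 250 → 200 → 160.

ISO 160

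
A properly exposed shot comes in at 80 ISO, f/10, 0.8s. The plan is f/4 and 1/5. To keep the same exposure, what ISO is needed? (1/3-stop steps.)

ISO 50

Aperture: f/10 → f/9 → f/8 → f/7.1 → f/6.3 → f/5.6 → f/5 → f/4.5 → f/4 — 2 2/3 stops opened up (brighter).
Shutter speed: 0.8 → 0.6 → 0.5 → 0.4 → 0.3 → 1/4 → 1/5 — 2 stops faster (darker).
Net change so far: 2/3 stop brighter. Offset with the ISO: 80 → 64 → 50.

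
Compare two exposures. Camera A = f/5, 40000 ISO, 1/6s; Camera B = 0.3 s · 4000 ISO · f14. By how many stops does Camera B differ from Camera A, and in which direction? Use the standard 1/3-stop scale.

5 1/3 stops darker

Aperture: f/5 → f/5.6 → f/6.3 → f/7.1 → f/8 → f/9 → f/10 → f/11 → f/13 → f/14 — 3 stops stopped down (darker).
Shutter speed: 1/6 → 1/5 → 1/4 → 0.3 — 1 stop slower (brighter).
ISO: 40000 → 32000 → 25600 → 20000 → 16000 → 12800 → 10000 → 8000 → 6400 → 5000 → 4000 — 3 1/3 stops dropped (darker).
Net: −3 +1 −3 1/3 = −5 1/3 stops.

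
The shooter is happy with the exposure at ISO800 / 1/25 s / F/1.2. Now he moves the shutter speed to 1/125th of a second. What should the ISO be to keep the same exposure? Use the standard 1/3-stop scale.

Shutter speed: 1/25 → 1/30 → 1/40 → 1/50 → 1/60 → 1/80 → 1/100 → 1/125 — 2 1/3 stops faster (darker).
Need 2 1/3 stops brighter from the ISO: 800 → 1000 → 1250 → 1600 → 2000 → 2500 → 3200 → 4000.

ISO 4000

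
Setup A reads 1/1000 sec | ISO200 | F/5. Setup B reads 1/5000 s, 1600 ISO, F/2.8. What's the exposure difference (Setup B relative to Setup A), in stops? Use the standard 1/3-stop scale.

Aperture: f/5 → f/4.5 → f/4 → f/3.5 → f/3.2 → f/2.8 — 1 2/3 stops wider (brighter).
Shutter speed: 1/1000 → 1/1250 → 1/1600 → 1/2000 → 1/2500 → 1/3200 → 1/4000 → 1/5000 — 2 1/3 stops shorter (darker).
ISO: 200 → 250 → 320 → 400 → 500 → 640 → 800 → 1000 → 1250 → 1600 — 3 stops raised (brighter).
Net: +1 2/3 −2 1/3 +3 = +2 1/3 stops.

2 1/3 stops brighter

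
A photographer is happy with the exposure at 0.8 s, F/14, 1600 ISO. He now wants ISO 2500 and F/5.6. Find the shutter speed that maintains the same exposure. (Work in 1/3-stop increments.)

ISO: 1600 → 2000 → 2500 — 2/3 stop raised (brighter).
Aperture: f/14 → f/13 → f/11 → f/10 → f/9 → f/8 → f/7.1 → f/6.3 → f/5.6 — 2 2/3 stops wider (brighter).
Net change so far: 3 1/3 stops brighter. Offset with the shutter speed: 0.8 → 0.6 → 0.5 → 0.4 → 0.3 → 1/4 → 1/5 → 1/6 → 1/8 → 1/10 → 1/13.

1/13s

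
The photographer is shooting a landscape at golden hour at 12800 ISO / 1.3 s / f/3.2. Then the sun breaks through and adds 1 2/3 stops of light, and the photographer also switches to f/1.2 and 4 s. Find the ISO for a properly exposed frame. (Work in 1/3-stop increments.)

Scene light: 1 2/3 stops brighter.
Aperture: f/3.2 → f/2.8 → f/2.5 → f/2.2 → f/2 → f/1.8 → f/1.6 → f/1.4 → f/1.2 — 2 2/3 stops wider (brighter).
Shutter speed: 1.3 → 1.6 → 2 → 2.5 → 3.2 → 4 — 1 2/3 stops longer (brighter).
Net so far: 6 stops brighter. ISO: 12800 → 10000 → 8000 → 6400 → 5000 → 4000 → 3200 → 2500 → 2000 → 1600 → 1250 → 1000 → 800 → 640 → 500 → 400 → 320 → 250 → 200.

ISO 200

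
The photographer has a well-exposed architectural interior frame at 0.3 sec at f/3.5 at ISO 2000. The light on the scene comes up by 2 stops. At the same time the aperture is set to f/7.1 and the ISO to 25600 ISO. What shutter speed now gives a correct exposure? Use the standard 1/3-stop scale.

1/40s

Scene light: 2 stops brighter.
Aperture: f/3.5 → f/4 → f/4.5 → f/5 → f/5.6 → f/6.3 → f/7.1 — 2 stops stopped down (darker).
ISO: 2000 → 2500 → 3200 → 4000 → 5000 → 6400 → 8000 → 10000 → 12800 → 16000 → 20000 → 25600 — 3 2/3 stops raised (brighter).
Net so far: 3 2/3 stops brighter. Shutter speed: 0.3 → 1/4 → 1/5 → 1/6 → 1/8 → 1/10 → 1/13 → 1/15 → 1/20 → 1/25 → 1/30 → 1/40.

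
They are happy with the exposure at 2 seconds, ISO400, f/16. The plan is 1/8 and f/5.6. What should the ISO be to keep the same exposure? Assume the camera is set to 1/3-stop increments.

ISO 800

Shutter speed: 2 → 1.6 → 1.3 → 1 → 0.8 → 0.6 → 0.5 → 0.4 → 0.3 → 1/4 → 1/5 → 1/6 → 1/8 — 4 stops faster (darker).
Aperture: f/16 → f/14 → f/13 → f/11 → f/10 → f/9 → f/8 → f/7.1 → f/6.3 → f/5.6 — 3 stops opened up (brighter).
Net change so far: 1 stop darker. Offset with the ISO: 400 → 500 → 640 → 800.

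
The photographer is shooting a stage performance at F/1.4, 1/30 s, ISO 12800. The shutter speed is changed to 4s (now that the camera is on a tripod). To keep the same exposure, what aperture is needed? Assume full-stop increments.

Shutter speed: 1/30 → 1/15 → 1/8 → 1/4 → 1/2 → 1 → 2 → 4 — 7 stops longer (brighter).
Need 7 stops darker from the aperture: f/1.4 → f/2 → f/2.8 → f/4 → f/5.6 → f/8 → f/11 → f/16.

f/16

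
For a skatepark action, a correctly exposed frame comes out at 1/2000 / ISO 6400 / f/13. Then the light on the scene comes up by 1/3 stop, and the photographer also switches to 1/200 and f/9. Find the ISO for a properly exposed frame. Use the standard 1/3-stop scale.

Scene light: 1/3 stop brighter.
Shutter speed: 1/2000 → 1/1600 → 1/1250 → 1/1000 → 1/800 → 1/640 → 1/500 → 1/400 → 1/320 → 1/250 → 1/200 — 3 1/3 stops slower (brighter).
Aperture: f/13 → f/11 → f/10 → f/9 — 1 stop larger aperture (brighter).
Net so far: 4 2/3 stops brighter. ISO: 6400 → 5000 → 4000 → 3200 → 2500 → 2000 → 1600 → 1250 → 1000 → 800 → 640 → 500 → 400 → 320 → 250.

ISO 250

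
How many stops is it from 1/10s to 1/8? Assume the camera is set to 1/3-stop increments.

1/10 → 1/8 — count the steps: 1 third-stops = 1/3 stop.

1/3 stop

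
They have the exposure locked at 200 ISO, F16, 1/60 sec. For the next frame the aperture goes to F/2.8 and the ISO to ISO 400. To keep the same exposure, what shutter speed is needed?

Aperture: f/16 → f/11 → f/8 → f/5.6 → f/4 → f/2.8 — 5 stops opened up (brighter).
ISO: 200 → 400 — 1 stop higher (brighter).
Net change so far: 6 stops brighter. Offset with the shutter speed: 1/60 → 1/125 → 1/250 → 1/500 → 1/1000 → 1/2000 → 1/4000.

1/4000s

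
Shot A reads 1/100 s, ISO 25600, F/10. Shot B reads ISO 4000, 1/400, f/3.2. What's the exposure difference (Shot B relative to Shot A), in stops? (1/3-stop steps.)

Aperture: f/10 → f/9 → f/8 → f/7.1 → f/6.3 → f/5.6 → f/5 → f/4.5 → f/4 → f/3.5 → f/3.2 — 3 1/3 stops wider (brighter).
Shutter speed: 1/100 → 1/125 → 1/160 → 1/200 → 1/250 → 1/320 → 1/400 — 2 stops shorter (darker).
ISO: 25600 → 20000 → 16000 → 12800 → 10000 → 8000 → 6400 → 5000 → 4000 — 2 2/3 stops lower (darker).
Net: +3 1/3 −2 −2 2/3 = −1 1/3 stops.

1 1/3 stops darker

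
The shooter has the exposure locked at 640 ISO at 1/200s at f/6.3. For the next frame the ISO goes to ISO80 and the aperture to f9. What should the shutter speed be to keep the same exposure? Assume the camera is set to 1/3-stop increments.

1/13s

ISO: 640 → 500 → 400 → 320 → 250 → 200 → 160 → 125 → 100 → 80 — 3 stops lower (darker).
Aperture: f/6.3 → f/7.1 → f/8 → f/9 — 1 stop stopped down (darker).
Net change so far: 4 stops darker. Offset with the shutter speed: 1/200 → 1/160 → 1/125 → 1/100 → 1/80 → 1/60 → 1/50 → 1/40 → 1/30 → 1/25 → 1/20 → 1/15 → 1/13.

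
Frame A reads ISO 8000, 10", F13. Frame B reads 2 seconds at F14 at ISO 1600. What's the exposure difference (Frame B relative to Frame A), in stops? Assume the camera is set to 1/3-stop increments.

Aperture: f/13 → f/14 — 1/3 stop stopped down (darker).
Shutter speed: 10 → 8 → 6 → 5 → 4 → 3.2 → 2.5 → 2 — 2 1/3 stops faster (darker).
ISO: 8000 → 6400 → 5000 → 4000 → 3200 → 2500 → 2000 → 1600 — 2 1/3 stops dropped (darker).
Net: −1/3 −2 1/3 −2 1/3 = −5 stops.

5 stops darker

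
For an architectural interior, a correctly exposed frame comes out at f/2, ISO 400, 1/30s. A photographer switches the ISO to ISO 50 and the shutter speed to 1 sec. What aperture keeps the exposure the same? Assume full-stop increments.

ISO: 400 → 200 → 100 → 50 — 3 stops lower (darker).
Shutter speed: 1/30 → 1/15 → 1/8 → 1/4 → 1/2 → 1 — 5 stops slower (brighter).
Net change so far: 2 stops brighter. Offset with the aperture: f/2 → f/2.8 → f/4.

f/4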